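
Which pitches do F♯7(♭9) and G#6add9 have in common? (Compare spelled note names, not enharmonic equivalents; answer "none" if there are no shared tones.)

A#

F♯7(♭9) = F#, A#, C#, E, G.
G#6add9 = G#, B#, D#, E#, A#.
Shared: A#.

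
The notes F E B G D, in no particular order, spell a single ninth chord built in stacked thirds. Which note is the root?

Stacking in thirds gives E – G – B – D – F, so E is the root — E minor seventh flat nine.

E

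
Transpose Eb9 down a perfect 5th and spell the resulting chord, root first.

Ab  C  Eb  Gb  Bb

Transposed root: Eb → Ab (perfect 5th down). So we spell Ab dominant ninth:
Ab — root
C — major 3rd
Eb — perfect 5th
Gb — minor 7th
Bb — major 9th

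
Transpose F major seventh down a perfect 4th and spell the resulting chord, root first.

C, E, G, B

A perfect 4th down from F is C, so the new chord is C major seventh.
root → C
3rd (major 3rd) → E
5th (perfect 5th) → G
7th (major 7th) → B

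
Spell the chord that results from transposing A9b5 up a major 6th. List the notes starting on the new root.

F#, A#, C, E, G#

Transposed root: A → F# (major 6th up). So we spell F# dominant ninth flat five:
- root: F#
- major 3rd: A#
- diminished 5th: C
- minor 7th: E
- major 9th: G#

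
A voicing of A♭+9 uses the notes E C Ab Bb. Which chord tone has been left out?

Gb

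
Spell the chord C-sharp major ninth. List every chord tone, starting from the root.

Root C♯, quality major ninth:
C♯ — root
E♯ — major 3rd
G♯ — perfect 5th
B♯ — major 7th
D♯ — major 9th

C♯  E♯  G♯  B♯  D♯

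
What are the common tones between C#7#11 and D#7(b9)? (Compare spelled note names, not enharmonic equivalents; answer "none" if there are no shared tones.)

C#7#11 = C♯, E♯, G♯, B, F𝄪.
D#7(b9) = D♯, F𝄪, A♯, C♯, E.
Shared: C♯, F𝄪.

C♯  F𝄪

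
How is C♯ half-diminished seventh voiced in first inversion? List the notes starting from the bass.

E  G  B  C#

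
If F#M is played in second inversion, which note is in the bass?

F#M in root position is F#–A#–C#.
Second inversion places the fifth in the bass, which is C#.

C#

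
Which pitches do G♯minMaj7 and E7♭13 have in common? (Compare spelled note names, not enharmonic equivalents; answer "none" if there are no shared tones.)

G# B

G♯minMaj7 = G#, B, D#, F##.
E7♭13 = E, G#, B, D, C.
Shared: G#, B.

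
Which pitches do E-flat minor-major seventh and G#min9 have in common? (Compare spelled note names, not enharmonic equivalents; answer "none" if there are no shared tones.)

E-flat minor-major seventh: Eb Gb Bb D
G#min9: G# B D# F# A#
Common to both → none.

none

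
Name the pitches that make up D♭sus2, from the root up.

D♭ E♭ A♭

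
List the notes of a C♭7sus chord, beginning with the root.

C♭7sus is a dominant seventh suspended fourth built on Cb.
root → Cb
4th (perfect 4th) → Fb
5th (perfect 5th) → Gb
7th (minor 7th) → Bbb

Cb  Fb  Gb  Bbb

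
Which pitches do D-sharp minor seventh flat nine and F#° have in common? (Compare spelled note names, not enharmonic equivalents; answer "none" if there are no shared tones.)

D-sharp minor seventh flat nine = D#, F#, A#, C#, E.
F#° = F#, A, C.
Shared: F#.

F#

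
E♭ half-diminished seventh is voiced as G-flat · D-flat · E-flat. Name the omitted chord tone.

The full E♭ half-diminished seventh chord is E-flat, G-flat, B-double-flat, D-flat.
Comparing with the voicing, the diminished 5th (5th) — B-double-flat — is absent.

B-double-flat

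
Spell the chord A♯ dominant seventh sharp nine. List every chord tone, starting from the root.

A-sharp – C-double-sharp – E-sharp – G-sharp – B-double-sharp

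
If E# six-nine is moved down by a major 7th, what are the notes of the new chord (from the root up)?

F#, A#, C#, D#, G#

E# down a major 7th → F#. New chord: F# six-nine.
- root: F#
- major 3rd: A#
- perfect 5th: C#
- major 6th: D#
- major 9th: G#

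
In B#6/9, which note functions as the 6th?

G##

Root of B#6/9 = B#. The 6th is a major 6th: B# up a major 6th → G##.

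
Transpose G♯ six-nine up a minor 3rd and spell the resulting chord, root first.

B  D-sharp  F-sharp  G-sharp  C-sharp

A minor 3rd up from G-sharp is B, so the new chord is B six-nine.
- root: B
- major 3rd: D-sharp
- perfect 5th: F-sharp
- major 6th: G-sharp
- major 9th: C-sharp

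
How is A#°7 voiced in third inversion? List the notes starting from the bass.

A#°7 = A#–C#–E–G; third inversion → seventh (G) lowest.

G, A#, C#, E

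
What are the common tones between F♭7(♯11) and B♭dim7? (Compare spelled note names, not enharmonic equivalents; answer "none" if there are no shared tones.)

Fb  Bb

F♭7(♯11) = Fb, Ab, Cb, Ebb, Bb.
B♭dim7 = Bb, Db, Fb, Abb.
Shared: Fb, Bb.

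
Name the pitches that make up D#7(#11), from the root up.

D#7(#11): dominant seventh sharp eleven on D#.
D# — root
F## — major 3rd
A# — perfect 5th
C# — minor 7th
G## — augmented 11th

D# F## A# C# G##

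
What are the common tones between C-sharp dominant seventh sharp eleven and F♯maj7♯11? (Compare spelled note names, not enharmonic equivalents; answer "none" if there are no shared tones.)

C-sharp dominant seventh sharp eleven: C# E# G# B F##
F♯maj7♯11: F# A# C# E# B#
Common to both → C#, E#.

C# – E#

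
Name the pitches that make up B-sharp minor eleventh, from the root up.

B#, D#, F##, A#, C##, E#

B-sharp minor eleventh: minor eleventh on B#.
root → B#
3rd (minor 3rd) → D#
5th (perfect 5th) → F##
7th (minor 7th) → A#
9th (major 9th) → C##
11th (perfect 11th) → E#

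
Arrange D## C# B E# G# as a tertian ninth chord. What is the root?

Arranged so that each adjacent pair is a third by letter name: C# – E# – G# – B – D##.
The bottom of that stack, C#, is the root (this is C# dominant seventh sharp nine).

C#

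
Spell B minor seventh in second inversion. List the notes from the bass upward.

In root position, B minor seventh is B–D–F#–A.
Second inversion puts the fifth (F#) in the bass.

F#, A, B, D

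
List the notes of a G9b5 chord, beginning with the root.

Root G, quality dominant ninth flat five:
root → G
3rd (major 3rd) → B
5th (diminished 5th) → Db
7th (minor 7th) → F
9th (major 9th) → A

G, B, Db, F, A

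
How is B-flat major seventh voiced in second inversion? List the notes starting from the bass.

F, A, Bb, D

In root position, B-flat major seventh is Bb–D–F–A.
Second inversion puts the fifth (F) in the bass.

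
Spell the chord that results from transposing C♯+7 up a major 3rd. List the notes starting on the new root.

C♯ up a major 3rd → E♯. New chord: E♯ augmented seventh.
Root: E♯
Major 3rd (3rd): G𝄪
Augmented 5th (5th): B𝄪
Minor 7th (7th): D♯

E♯, G𝄪, B𝄪, D♯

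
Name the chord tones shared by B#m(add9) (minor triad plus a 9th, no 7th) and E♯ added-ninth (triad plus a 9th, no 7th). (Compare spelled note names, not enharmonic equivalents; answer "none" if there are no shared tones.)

B♯, F𝄪

B#m(add9): B♯ D♯ F𝄪 C𝄪
E♯ added-ninth: E♯ G𝄪 B♯ F𝄪
Common to both → B♯, F𝄪.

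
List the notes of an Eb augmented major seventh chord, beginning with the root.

Eb augmented major seventh is an augmented major seventh built on E-flat.
- root: E-flat
- major 3rd: G
- augmented 5th: B
- major 7th: D

E-flat, G, B, D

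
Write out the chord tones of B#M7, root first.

B♯ – D𝄪 – F𝄪 – A𝄪

B#M7 is a major seventh built on B♯.
Root: B♯
Major 3rd (3rd): D𝄪
Perfect 5th (5th): F𝄪
Major 7th (7th): A𝄪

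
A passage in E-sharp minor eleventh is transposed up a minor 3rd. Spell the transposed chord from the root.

G-sharp B D-sharp F-sharp A-sharp C-sharp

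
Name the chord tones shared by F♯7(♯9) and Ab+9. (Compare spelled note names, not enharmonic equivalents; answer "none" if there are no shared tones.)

F♯7(♯9): F# A# C# E G##
Ab+9: Ab C E Gb Bb
Common to both → E.

E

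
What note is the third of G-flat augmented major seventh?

B-flat

Root of G-flat augmented major seventh = G-flat. The 3rd is a major 3rd: G-flat up a major 3rd → B-flat.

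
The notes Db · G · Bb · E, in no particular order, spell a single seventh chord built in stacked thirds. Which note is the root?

E

Stacking in thirds gives E – G – Bb – Db, so E is the root — E diminished seventh.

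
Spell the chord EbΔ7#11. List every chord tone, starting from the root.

Eb, G, Bb, D, A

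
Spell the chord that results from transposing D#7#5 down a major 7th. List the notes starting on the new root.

E, G#, B#, D

Transposed root: D# → E (major 7th down). So we spell E augmented seventh:
E — root
G# — major 3rd
B# — augmented 5th
D — minor 7th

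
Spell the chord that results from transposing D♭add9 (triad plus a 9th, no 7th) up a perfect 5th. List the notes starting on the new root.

Ab  C  Eb  Bb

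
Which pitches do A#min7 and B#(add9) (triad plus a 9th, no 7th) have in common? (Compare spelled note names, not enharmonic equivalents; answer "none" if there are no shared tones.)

A#min7: A# C# E# G#
B#(add9): B# D## F## C##
Common to both → none.

none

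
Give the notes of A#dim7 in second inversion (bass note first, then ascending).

E – G – A# – C#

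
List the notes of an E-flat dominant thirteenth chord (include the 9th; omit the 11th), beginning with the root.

E-flat dominant thirteenth: dominant thirteenth on Eb.
Root: Eb
Major 3rd (3rd): G
Perfect 5th (5th): Bb
Minor 7th (7th): Db
Major 9th (9th): F
Major 13th (13th): C

Eb, G, Bb, Db, F, C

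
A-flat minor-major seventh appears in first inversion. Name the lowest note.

C-flat

A-flat minor-major seventh = A-flat–C-flat–E-flat–G. First inversion → third in the bass = C-flat.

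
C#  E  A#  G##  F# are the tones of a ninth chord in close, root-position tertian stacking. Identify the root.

Arranged so that each adjacent pair is a third by letter name: F# – A# – C# – E – G##.
The bottom of that stack, F#, is the root (this is F# dominant seventh sharp nine).

F#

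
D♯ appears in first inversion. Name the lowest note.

D♯ = D#–F##–A#. First inversion → third in the bass = F##.

F##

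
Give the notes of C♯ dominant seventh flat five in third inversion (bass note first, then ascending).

B C# E# G

In root position, C♯ dominant seventh flat five is C#–E#–G–B.
Third inversion puts the seventh (B) in the bass.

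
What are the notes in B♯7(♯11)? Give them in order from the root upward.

Root B#, quality dominant seventh sharp eleven:
B# — root
D## — major 3rd
F## — perfect 5th
A# — minor 7th
E## — augmented 11th

B#, D##, F##, A#, E##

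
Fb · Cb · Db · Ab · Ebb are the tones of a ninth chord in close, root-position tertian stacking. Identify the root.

Db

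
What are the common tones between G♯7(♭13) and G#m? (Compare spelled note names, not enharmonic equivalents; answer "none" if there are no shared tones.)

G# D#

G♯7(♭13): G# B# D# F# E
G#m: G# B D#
Common to both → G#, D#.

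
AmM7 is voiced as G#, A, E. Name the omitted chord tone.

C

The full AmM7 chord is A, C, E, G#.
Comparing with the voicing, the minor 3rd (3rd) — C — is absent.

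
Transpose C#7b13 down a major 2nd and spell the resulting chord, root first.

B, D♯, F♯, A, G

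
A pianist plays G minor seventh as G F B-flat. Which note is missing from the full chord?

D

The full G minor seventh chord is G, B-flat, D, F.
Comparing with the voicing, the perfect 5th (5th) — D — is absent.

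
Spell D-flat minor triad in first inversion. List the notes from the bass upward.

F-flat, A-flat, D-flat

In root position, D-flat minor triad is D-flat–F-flat–A-flat.
First inversion puts the third (F-flat) in the bass.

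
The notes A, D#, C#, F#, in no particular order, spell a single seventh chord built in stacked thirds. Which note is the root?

D#

Stacking in thirds gives D# – F# – A – C#, so D# is the root — D# half-diminished seventh.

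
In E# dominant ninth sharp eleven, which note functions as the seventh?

E# dominant ninth sharp eleven is built on E-sharp; its 7th is a minor 7th above the root.
A seventh above E uses the letter D, and the minor 7th above E-sharp is D-sharp.

D-sharp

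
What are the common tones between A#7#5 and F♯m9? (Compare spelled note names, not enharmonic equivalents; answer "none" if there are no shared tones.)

G#

A#7#5 = A#, C##, E##, G#.
F♯m9 = F#, A, C#, E, G#.
Shared: G#.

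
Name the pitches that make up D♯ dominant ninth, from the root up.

D-sharp, F-double-sharp, A-sharp, C-sharp, E-sharp

Root D-sharp, quality dominant ninth:
Root: D-sharp
Major 3rd (3rd): F-double-sharp
Perfect 5th (5th): A-sharp
Minor 7th (7th): C-sharp
Major 9th (9th): E-sharp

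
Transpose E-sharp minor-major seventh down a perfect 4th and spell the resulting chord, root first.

B# D# F## A##

A perfect 4th down from E# is B#, so the new chord is B# minor-major seventh.
- root: B#
- minor 3rd: D#
- perfect 5th: F##
- major 7th: A##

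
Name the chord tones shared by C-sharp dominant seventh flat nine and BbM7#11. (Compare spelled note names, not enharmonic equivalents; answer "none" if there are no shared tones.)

D

C-sharp dominant seventh flat nine: C# E# G# B D
BbM7#11: Bb D F A E
Common to both → D.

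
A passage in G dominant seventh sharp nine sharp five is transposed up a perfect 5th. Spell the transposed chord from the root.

G up a perfect 5th → D. New chord: D dominant seventh sharp nine sharp five.
Root: D
Major 3rd (3rd): F#
Augmented 5th (5th): A#
Minor 7th (7th): C
Augmented 9th (9th): E#

D, F#, A#, C, E#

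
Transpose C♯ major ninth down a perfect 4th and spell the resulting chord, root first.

A perfect 4th down from C-sharp is G-sharp, so the new chord is G-sharp major ninth.
Root: G-sharp
Major 3rd (3rd): B-sharp
Perfect 5th (5th): D-sharp
Major 7th (7th): F-double-sharp
Major 9th (9th): A-sharp

G-sharp  B-sharp  D-sharp  F-double-sharp  A-sharp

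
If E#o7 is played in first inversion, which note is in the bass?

E#o7 = E#–G#–B–D. First inversion → third in the bass = G#.

G#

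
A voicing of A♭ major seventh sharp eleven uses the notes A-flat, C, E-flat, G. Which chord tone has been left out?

D

A♭ major seventh sharp eleven = A-flat, C, E-flat, G, D. The voicing lacks the 11th (augmented 11th), D.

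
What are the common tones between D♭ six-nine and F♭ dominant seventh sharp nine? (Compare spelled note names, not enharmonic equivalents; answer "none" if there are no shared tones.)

A-flat

D♭ six-nine: D-flat F A-flat B-flat E-flat
F♭ dominant seventh sharp nine: F-flat A-flat C-flat E-double-flat G
Common to both → A-flat.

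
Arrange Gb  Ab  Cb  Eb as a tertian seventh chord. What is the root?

Arranged so that each adjacent pair is a third by letter name: Ab – Cb – Eb – Gb.
The bottom of that stack, Ab, is the root (this is Ab minor seventh).

Ab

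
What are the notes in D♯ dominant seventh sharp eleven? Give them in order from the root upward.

D#, F##, A#, C#, G##

Root D#, quality dominant seventh sharp eleven:
Root: D#
Major 3rd (3rd): F##
Perfect 5th (5th): A#
Minor 7th (7th): C#
Augmented 11th (11th): G##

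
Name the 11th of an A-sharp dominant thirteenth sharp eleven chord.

A-sharp dominant thirteenth sharp eleven is built on A-sharp; its 11th is an augmented 11th above the root.
A fourth above A uses the letter D, and the augmented 11th above A-sharp is D-double-sharp.

D-double-sharp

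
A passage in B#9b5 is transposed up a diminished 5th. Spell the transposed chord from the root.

F♯, A♯, C, E, G♯

Transposed root: B♯ → F♯ (diminished 5th up). So we spell F♯ dominant ninth flat five:
Root: F♯
Major 3rd (3rd): A♯
Diminished 5th (5th): C
Minor 7th (7th): E
Major 9th (9th): G♯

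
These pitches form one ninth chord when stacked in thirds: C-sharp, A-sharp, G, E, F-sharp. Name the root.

Stacking in thirds gives F-sharp – A-sharp – C-sharp – E – G, so F-sharp is the root — F-sharp dominant seventh flat nine.

F-sharp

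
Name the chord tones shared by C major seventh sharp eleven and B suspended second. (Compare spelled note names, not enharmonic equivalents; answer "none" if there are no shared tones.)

B, F-sharp

C major seventh sharp eleven: C E G B F-sharp
B suspended second: B C-sharp F-sharp
Common to both → B, F-sharp.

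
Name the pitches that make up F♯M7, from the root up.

F♯M7 is a major seventh built on F#.
F# — root
A# — major 3rd
C# — perfect 5th
E# — major 7th

F# A# C# E#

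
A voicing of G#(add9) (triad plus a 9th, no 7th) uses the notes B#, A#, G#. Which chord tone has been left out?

G#(add9) = G#, B#, D#, A#. The voicing lacks the 5th (perfect 5th), D#.

D#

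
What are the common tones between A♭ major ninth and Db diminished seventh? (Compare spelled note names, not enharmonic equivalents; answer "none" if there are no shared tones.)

A♭ major ninth: A-flat C E-flat G B-flat
Db diminished seventh: D-flat F-flat A-double-flat C-double-flat
Common to both → none.

none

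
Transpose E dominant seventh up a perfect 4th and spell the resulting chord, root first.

A perfect 4th up from E is A, so the new chord is A dominant seventh.
A — root
C-sharp — major 3rd
E — perfect 5th
G — minor 7th

A, C-sharp, E, G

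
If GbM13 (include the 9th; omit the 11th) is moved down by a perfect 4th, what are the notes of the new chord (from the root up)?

D♭ – F – A♭ – C – E♭ – B♭

A perfect 4th down from G♭ is D♭, so the new chord is D♭ major thirteenth.
root → D♭
3rd (major 3rd) → F
5th (perfect 5th) → A♭
7th (major 7th) → C
9th (major 9th) → E♭
13th (major 13th) → B♭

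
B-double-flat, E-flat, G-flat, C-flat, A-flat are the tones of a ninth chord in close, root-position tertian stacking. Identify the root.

A-flat

Stacking in thirds gives A-flat – C-flat – E-flat – G-flat – B-double-flat, so A-flat is the root — A-flat minor seventh flat nine.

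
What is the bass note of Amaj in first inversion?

Amaj = A–C♯–E. First inversion → third in the bass = C♯.

C♯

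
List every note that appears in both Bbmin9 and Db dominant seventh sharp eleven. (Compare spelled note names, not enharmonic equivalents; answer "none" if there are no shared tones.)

Db – F – Ab

Bbmin9: Bb Db F Ab C
Db dominant seventh sharp eleven: Db F Ab Cb G
Common to both → Db, F, Ab.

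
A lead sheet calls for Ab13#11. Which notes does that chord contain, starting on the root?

Ab, C, Eb, Gb, Bb, D, F

Root Ab, quality dominant thirteenth sharp eleven:
- root: Ab
- major 3rd: C
- perfect 5th: Eb
- minor 7th: Gb
- major 9th: Bb
- augmented 11th: D
- major 13th: F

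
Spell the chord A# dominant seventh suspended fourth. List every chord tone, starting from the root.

A#  D#  E#  G#

Root A#, quality dominant seventh suspended fourth:
root → A#
4th (perfect 4th) → D#
5th (perfect 5th) → E#
7th (minor 7th) → G#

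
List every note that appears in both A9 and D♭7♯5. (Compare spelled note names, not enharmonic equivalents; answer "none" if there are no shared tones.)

A9 = A, C#, E, G, B.
D♭7♯5 = Db, F, A, Cb.
Shared: A.

A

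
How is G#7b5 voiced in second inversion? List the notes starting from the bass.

In root position, G#7b5 is G#–B#–D–F#.
Second inversion puts the fifth (D) in the bass.

D  F#  G#  B#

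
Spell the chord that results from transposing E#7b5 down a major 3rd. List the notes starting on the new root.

C#, E#, G, B

Transposed root: E# → C# (major 3rd down). So we spell C# dominant seventh flat five:
C# — root
E# — major 3rd
G — diminished 5th
B — minor 7th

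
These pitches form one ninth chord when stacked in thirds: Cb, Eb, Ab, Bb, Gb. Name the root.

Ab

Stacking in thirds gives Ab – Cb – Eb – Gb – Bb, so Ab is the root — Ab minor ninth.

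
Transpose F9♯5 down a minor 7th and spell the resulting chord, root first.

F down a minor 7th → G. New chord: G dominant ninth sharp five.
G — root
B — major 3rd
D# — augmented 5th
F — minor 7th
A — major 9th

G  B  D#  F  A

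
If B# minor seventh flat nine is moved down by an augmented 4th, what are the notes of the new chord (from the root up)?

F-sharp – A – C-sharp – E – G

B-sharp down an augmented 4th → F-sharp. New chord: F-sharp minor seventh flat nine.
F-sharp — root
A — minor 3rd
C-sharp — perfect 5th
E — minor 7th
G — minor 9th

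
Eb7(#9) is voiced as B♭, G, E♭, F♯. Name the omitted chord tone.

The full Eb7(#9) chord is E♭, G, B♭, D♭, F♯.
Comparing with the voicing, the minor 7th (7th) — D♭ — is absent.

D♭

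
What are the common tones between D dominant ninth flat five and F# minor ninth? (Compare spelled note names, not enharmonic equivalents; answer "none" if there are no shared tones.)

F-sharp E

D dominant ninth flat five: D F-sharp A-flat C E
F# minor ninth: F-sharp A C-sharp E G-sharp
Common to both → F-sharp, E.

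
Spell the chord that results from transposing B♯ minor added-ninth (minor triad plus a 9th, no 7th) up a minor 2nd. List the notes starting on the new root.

C♯, E, G♯, D♯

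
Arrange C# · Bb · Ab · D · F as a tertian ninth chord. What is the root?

Arranged so that each adjacent pair is a third by letter name: Bb – D – F – Ab – C#.
The bottom of that stack, Bb, is the root (this is Bb dominant seventh sharp nine).

Bb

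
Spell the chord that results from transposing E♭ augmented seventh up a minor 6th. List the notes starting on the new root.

Transposed root: E-flat → C-flat (minor 6th up). So we spell C-flat augmented seventh:
C-flat — root
E-flat — major 3rd
G — augmented 5th
B-double-flat — minor 7th

C-flat, E-flat, G, B-double-flat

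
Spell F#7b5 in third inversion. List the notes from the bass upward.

F#7b5 = F#–A#–C–E; third inversion → seventh (E) lowest.

E  F#  A#  C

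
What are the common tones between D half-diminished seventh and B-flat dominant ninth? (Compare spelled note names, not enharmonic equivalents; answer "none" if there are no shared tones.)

D, F, Ab, C

D half-diminished seventh: D F Ab C
B-flat dominant ninth: Bb D F Ab C
Common to both → D, F, Ab, C.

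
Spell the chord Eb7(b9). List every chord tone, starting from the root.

Eb – G – Bb – Db – Fb

Eb7(b9) is a dominant seventh flat nine built on Eb.
Eb — root
G — major 3rd
Bb — perfect 5th
Db — minor 7th
Fb — minor 9th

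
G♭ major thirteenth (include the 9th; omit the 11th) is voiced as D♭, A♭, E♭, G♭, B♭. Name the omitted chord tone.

G♭ major thirteenth = G♭, B♭, D♭, F, A♭, E♭. The voicing lacks the 7th (major 7th), F.

F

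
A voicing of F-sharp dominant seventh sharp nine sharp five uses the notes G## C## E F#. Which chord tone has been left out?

A#

The full F-sharp dominant seventh sharp nine sharp five chord is F#, A#, C##, E, G##.
Comparing with the voicing, the major 3rd (3rd) — A# — is absent.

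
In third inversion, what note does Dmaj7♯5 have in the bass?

Dmaj7♯5 in root position is D–F#–A#–C#.
Third inversion places the seventh in the bass, which is C#.

C#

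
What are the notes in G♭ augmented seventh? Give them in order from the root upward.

G-flat B-flat D F-flat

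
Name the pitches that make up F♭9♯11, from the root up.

F♭, A♭, C♭, E𝄫, G♭, B♭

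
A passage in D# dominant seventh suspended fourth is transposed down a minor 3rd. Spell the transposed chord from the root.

D# down a minor 3rd → B#. New chord: B# dominant seventh suspended fourth.
root → B#
4th (perfect 4th) → E#
5th (perfect 5th) → F##
7th (minor 7th) → A#

B#, E#, F##, A#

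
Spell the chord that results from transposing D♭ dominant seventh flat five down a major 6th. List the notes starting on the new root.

F-flat A-flat C-double-flat E-double-flat

D-flat down a major 6th → F-flat. New chord: F-flat dominant seventh flat five.
- root: F-flat
- major 3rd: A-flat
- diminished 5th: C-double-flat
- minor 7th: E-double-flat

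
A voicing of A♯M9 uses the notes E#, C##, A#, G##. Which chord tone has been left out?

A♯M9 = A#, C##, E#, G##, B#. The voicing lacks the 9th (major 9th), B#.

B#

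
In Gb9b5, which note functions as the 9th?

Ab

Gb9b5 is built on Gb; its 9th is a major 9th above the root.
A second above G uses the letter A, and the major 9th above Gb is Ab.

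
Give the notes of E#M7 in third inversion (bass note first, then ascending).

D𝄪 – E♯ – G𝄪 – B♯

In root position, E#M7 is E♯–G𝄪–B♯–D𝄪.
Third inversion puts the seventh (D𝄪) in the bass.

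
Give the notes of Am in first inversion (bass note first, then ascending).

C E A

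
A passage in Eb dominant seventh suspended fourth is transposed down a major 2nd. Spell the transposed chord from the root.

D-flat – G-flat – A-flat – C-flat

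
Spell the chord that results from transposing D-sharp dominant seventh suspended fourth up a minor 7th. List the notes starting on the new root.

A minor 7th up from D-sharp is C-sharp, so the new chord is C-sharp dominant seventh suspended fourth.
- root: C-sharp
- perfect 4th: F-sharp
- perfect 5th: G-sharp
- minor 7th: B

C-sharp, F-sharp, G-sharp, B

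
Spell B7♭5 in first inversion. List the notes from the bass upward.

D#  F  A  B

B7♭5 = B–D#–F–A; first inversion → third (D#) lowest.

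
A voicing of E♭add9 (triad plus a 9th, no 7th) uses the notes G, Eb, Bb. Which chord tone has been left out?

F

E♭add9 = Eb, G, Bb, F. The voicing lacks the 9th (major 9th), F.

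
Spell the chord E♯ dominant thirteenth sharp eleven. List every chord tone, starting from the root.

E-sharp, G-double-sharp, B-sharp, D-sharp, F-double-sharp, A-double-sharp, C-double-sharp

Root E-sharp, quality dominant thirteenth sharp eleven:
Root: E-sharp
Major 3rd (3rd): G-double-sharp
Perfect 5th (5th): B-sharp
Minor 7th (7th): D-sharp
Major 9th (9th): F-double-sharp
Augmented 11th (11th): A-double-sharp
Major 13th (13th): C-double-sharp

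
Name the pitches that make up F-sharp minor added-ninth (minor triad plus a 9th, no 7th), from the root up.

Root F#, quality minor added-ninth:
- root: F#
- minor 3rd: A
- perfect 5th: C#
- major 9th: G#

F#  A  C#  G#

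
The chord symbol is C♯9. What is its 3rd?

E#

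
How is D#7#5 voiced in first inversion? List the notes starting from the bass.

D#7#5 = D#–F##–A##–C#; first inversion → third (F##) lowest.

F## – A## – C# – D#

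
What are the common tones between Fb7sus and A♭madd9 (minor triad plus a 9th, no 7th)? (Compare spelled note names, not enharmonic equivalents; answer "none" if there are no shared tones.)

Fb7sus: Fb Bbb Cb Ebb
A♭madd9: Ab Cb Eb Bb
Common to both → Cb.

Cb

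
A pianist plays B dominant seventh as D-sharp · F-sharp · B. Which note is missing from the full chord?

The full B dominant seventh chord is B, D-sharp, F-sharp, A.
Comparing with the voicing, the minor 7th (7th) — A — is absent.

A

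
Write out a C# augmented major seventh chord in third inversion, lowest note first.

In root position, C# augmented major seventh is C-sharp–E-sharp–G-double-sharp–B-sharp.
Third inversion puts the seventh (B-sharp) in the bass.

B-sharp  C-sharp  E-sharp  G-double-sharp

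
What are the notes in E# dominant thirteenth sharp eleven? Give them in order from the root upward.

E# dominant thirteenth sharp eleven: dominant thirteenth sharp eleven on E-sharp.
Root: E-sharp
Major 3rd (3rd): G-double-sharp
Perfect 5th (5th): B-sharp
Minor 7th (7th): D-sharp
Major 9th (9th): F-double-sharp
Augmented 11th (11th): A-double-sharp
Major 13th (13th): C-double-sharp

E-sharp – G-double-sharp – B-sharp – D-sharp – F-double-sharp – A-double-sharp – C-double-sharp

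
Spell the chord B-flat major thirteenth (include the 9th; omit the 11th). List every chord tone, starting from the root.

B-flat major thirteenth: major thirteenth on B-flat.
Root: B-flat
Major 3rd (3rd): D
Perfect 5th (5th): F
Major 7th (7th): A
Major 9th (9th): C
Major 13th (13th): G

B-flat  D  F  A  C  G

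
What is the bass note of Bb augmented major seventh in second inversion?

Bb augmented major seventh in root position is Bb–D–F#–A.
Second inversion places the fifth in the bass, which is F#.

F#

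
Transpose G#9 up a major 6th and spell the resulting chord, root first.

E#  G##  B#  D#  F##

A major 6th up from G# is E#, so the new chord is E# dominant ninth.
E# — root
G## — major 3rd
B# — perfect 5th
D# — minor 7th
F## — major 9th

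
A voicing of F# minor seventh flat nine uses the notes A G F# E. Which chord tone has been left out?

C#

The full F# minor seventh flat nine chord is F#, A, C#, E, G.
Comparing with the voicing, the perfect 5th (5th) — C# — is absent.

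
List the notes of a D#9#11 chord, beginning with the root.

D♯, F𝄪, A♯, C♯, E♯, G𝄪

D#9#11 is a dominant ninth sharp eleven built on D♯.
- root: D♯
- major 3rd: F𝄪
- perfect 5th: A♯
- minor 7th: C♯
- major 9th: E♯
- augmented 11th: G𝄪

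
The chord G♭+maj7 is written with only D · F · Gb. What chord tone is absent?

G♭+maj7 = Gb, Bb, D, F. The voicing lacks the 3rd (major 3rd), Bb.

Bb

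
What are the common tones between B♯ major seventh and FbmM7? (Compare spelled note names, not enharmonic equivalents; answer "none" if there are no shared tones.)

none

B♯ major seventh = B#, D##, F##, A##.
FbmM7 = Fb, Abb, Cb, Eb.
Shared: none.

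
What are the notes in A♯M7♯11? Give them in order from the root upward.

A#, C##, E#, G##, D##

A♯M7♯11 is a major seventh sharp eleven built on A#.
- root: A#
- major 3rd: C##
- perfect 5th: E#
- major 7th: G##
- augmented 11th: D##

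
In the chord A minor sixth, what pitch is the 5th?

Root of A minor sixth = A. The 5th is a perfect 5th: A up a perfect 5th → E.

E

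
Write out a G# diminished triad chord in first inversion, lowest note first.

B, D, G-sharp

In root position, G# diminished triad is G-sharp–B–D.
First inversion puts the third (B) in the bass.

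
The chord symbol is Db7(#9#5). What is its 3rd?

F

Root of Db7(#9#5) = D♭. The 3rd is a major 3rd: D♭ up a major 3rd → F.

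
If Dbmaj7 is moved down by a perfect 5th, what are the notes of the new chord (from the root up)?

Db down a perfect 5th → Gb. New chord: Gb major seventh.
- root: Gb
- major 3rd: Bb
- perfect 5th: Db
- major 7th: F

Gb, Bb, Db, F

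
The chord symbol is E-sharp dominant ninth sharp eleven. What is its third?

G-double-sharp

Root of E-sharp dominant ninth sharp eleven = E-sharp. The 3rd is a major 3rd: E-sharp up a major 3rd → G-double-sharp.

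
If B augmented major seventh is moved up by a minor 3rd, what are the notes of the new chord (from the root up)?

B up a minor 3rd → D. New chord: D augmented major seventh.
Root: D
Major 3rd (3rd): F♯
Augmented 5th (5th): A♯
Major 7th (7th): C♯

D, F♯, A♯, C♯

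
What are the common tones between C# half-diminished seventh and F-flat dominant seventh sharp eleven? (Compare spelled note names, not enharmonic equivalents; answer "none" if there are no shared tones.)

C# half-diminished seventh = C-sharp, E, G, B.
F-flat dominant seventh sharp eleven = F-flat, A-flat, C-flat, E-double-flat, B-flat.
Shared: none.

none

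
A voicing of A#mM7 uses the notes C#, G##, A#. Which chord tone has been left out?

E#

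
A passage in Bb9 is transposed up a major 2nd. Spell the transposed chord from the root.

C E G Bb D

Bb up a major 2nd → C. New chord: C dominant ninth.
Root: C
Major 3rd (3rd): E
Perfect 5th (5th): G
Minor 7th (7th): Bb
Major 9th (9th): D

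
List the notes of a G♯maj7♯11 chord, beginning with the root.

G♯maj7♯11: major seventh sharp eleven on G♯.
root → G♯
3rd (major 3rd) → B♯
5th (perfect 5th) → D♯
7th (major 7th) → F𝄪
11th (augmented 11th) → C𝄪

G♯ B♯ D♯ F𝄪 C𝄪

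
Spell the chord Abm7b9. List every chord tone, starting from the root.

Ab Cb Eb Gb Bbb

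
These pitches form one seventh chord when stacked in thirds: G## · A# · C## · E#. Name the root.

Arranged so that each adjacent pair is a third by letter name: A# – C## – E# – G##.
The bottom of that stack, A#, is the root (this is A# major seventh).

A#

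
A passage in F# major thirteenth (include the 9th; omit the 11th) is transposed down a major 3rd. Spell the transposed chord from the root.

F-sharp down a major 3rd → D. New chord: D major thirteenth.
root → D
3rd (major 3rd) → F-sharp
5th (perfect 5th) → A
7th (major 7th) → C-sharp
9th (major 9th) → E
13th (major 13th) → B

D – F-sharp – A – C-sharp – E – B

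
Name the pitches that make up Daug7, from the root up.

Daug7: augmented seventh on D.
Root: D
Major 3rd (3rd): F#
Augmented 5th (5th): A#
Minor 7th (7th): C

D F# A# C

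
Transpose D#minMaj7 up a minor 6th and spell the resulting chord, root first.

Transposed root: D♯ → B (minor 6th up). So we spell B minor-major seventh:
root → B
3rd (minor 3rd) → D
5th (perfect 5th) → F♯
7th (major 7th) → A♯

B D F♯ A♯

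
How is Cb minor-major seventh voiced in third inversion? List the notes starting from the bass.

Bb – Cb – Ebb – Gb

In root position, Cb minor-major seventh is Cb–Ebb–Gb–Bb.
Third inversion puts the seventh (Bb) in the bass.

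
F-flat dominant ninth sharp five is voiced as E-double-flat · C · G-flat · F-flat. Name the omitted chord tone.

A-flat

The full F-flat dominant ninth sharp five chord is F-flat, A-flat, C, E-double-flat, G-flat.
Comparing with the voicing, the major 3rd (3rd) — A-flat — is absent.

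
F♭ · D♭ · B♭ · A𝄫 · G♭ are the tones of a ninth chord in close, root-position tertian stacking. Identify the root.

Stacking in thirds gives G♭ – B♭ – D♭ – F♭ – A𝄫, so G♭ is the root — G♭ dominant seventh flat nine.

G♭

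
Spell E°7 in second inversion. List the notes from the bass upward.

E°7 = E–G–B♭–D♭; second inversion → fifth (B♭) lowest.

B♭, D♭, E, G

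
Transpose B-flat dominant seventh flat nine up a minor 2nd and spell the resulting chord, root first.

A minor 2nd up from Bb is Cb, so the new chord is Cb dominant seventh flat nine.
Cb — root
Eb — major 3rd
Gb — perfect 5th
Bbb — minor 7th
Dbb — minor 9th

Cb, Eb, Gb, Bbb, Dbb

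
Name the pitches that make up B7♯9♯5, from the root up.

B – D# – F## – A – C##

B7♯9♯5 is a dominant seventh sharp nine sharp five built on B.
Root: B
Major 3rd (3rd): D#
Augmented 5th (5th): F##
Minor 7th (7th): A
Augmented 9th (9th): C##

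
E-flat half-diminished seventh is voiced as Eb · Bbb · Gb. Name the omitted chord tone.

The full E-flat half-diminished seventh chord is Eb, Gb, Bbb, Db.
Comparing with the voicing, the minor 7th (7th) — Db — is absent.

Db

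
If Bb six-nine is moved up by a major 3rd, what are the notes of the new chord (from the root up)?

A major 3rd up from B-flat is D, so the new chord is D six-nine.
root → D
3rd (major 3rd) → F-sharp
5th (perfect 5th) → A
6th (major 6th) → B
9th (major 9th) → E

D – F-sharp – A – B – E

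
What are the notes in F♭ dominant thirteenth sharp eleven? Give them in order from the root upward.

F-flat – A-flat – C-flat – E-double-flat – G-flat – B-flat – D-flat

F♭ dominant thirteenth sharp eleven is a dominant thirteenth sharp eleven built on F-flat.
F-flat — root
A-flat — major 3rd
C-flat — perfect 5th
E-double-flat — minor 7th
G-flat — major 9th
B-flat — augmented 11th
D-flat — major 13th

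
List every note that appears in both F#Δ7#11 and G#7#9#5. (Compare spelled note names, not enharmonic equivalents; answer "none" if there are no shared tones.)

F#Δ7#11 = F#, A#, C#, E#, B#.
G#7#9#5 = G#, B#, D##, F#, A##.
Shared: F#, B#.

F# – B#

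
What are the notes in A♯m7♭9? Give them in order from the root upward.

A# C# E# G# B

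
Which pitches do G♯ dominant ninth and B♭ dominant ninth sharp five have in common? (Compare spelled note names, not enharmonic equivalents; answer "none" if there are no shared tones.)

G♯ dominant ninth = G-sharp, B-sharp, D-sharp, F-sharp, A-sharp.
B♭ dominant ninth sharp five = B-flat, D, F-sharp, A-flat, C.
Shared: F-sharp.

F-sharp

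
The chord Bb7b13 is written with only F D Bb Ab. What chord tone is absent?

Bb7b13 = Bb, D, F, Ab, Gb. The voicing lacks the 13th (minor 13th), Gb.

Gb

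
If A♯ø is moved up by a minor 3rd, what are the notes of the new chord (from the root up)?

A minor 3rd up from A# is C#, so the new chord is C# half-diminished seventh.
- root: C#
- minor 3rd: E
- diminished 5th: G
- minor 7th: B

C# E G B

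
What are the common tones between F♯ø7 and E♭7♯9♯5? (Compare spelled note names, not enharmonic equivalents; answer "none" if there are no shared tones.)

F#

F♯ø7: F# A C E
E♭7♯9♯5: Eb G B Db F#
Common to both → F#.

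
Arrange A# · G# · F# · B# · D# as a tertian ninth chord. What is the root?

Stacking in thirds gives G# – B# – D# – F# – A#, so G# is the root — G# dominant ninth.

G#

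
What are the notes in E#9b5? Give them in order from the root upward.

E#, G##, B, D#, F##

Root E#, quality dominant ninth flat five:
Root: E#
Major 3rd (3rd): G##
Diminished 5th (5th): B
Minor 7th (7th): D#
Major 9th (9th): F##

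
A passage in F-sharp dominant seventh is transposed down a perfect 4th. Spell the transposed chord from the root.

F-sharp down a perfect 4th → C-sharp. New chord: C-sharp dominant seventh.
root → C-sharp
3rd (major 3rd) → E-sharp
5th (perfect 5th) → G-sharp
7th (minor 7th) → B

C-sharp E-sharp G-sharp B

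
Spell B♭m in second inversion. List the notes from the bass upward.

B♭m = Bb–Db–F; second inversion → fifth (F) lowest.

F Bb Db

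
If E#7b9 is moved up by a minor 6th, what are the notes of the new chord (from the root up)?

C#  E#  G#  B  D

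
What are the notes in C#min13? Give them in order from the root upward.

C#min13: minor thirteenth on C#.
- root: C#
- minor 3rd: E
- perfect 5th: G#
- minor 7th: B
- major 9th: D#
- perfect 11th: F#
- major 13th: A#

C#  E  G#  B  D#  F#  A#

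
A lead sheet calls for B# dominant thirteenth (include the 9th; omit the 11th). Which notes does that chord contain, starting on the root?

B# D## F## A# C## G##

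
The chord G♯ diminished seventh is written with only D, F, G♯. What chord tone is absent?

G♯ diminished seventh = G♯, B, D, F. The voicing lacks the 3rd (minor 3rd), B.

B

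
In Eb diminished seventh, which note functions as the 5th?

Bbb

Root of Eb diminished seventh = Eb. The 5th is a diminished 5th: Eb up a diminished 5th → Bbb.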